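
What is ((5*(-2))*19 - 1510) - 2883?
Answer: -4583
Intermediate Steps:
((5*(-2))*19 - 1510) - 2883 = (-10*19 - 1510) - 2883 = (-190 - 1510) - 2883 = -1700 - 2883 = -4583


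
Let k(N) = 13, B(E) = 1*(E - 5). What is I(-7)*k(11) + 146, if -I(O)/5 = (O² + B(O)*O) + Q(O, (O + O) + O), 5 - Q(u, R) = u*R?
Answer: 731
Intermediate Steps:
Q(u, R) = 5 - R*u (Q(u, R) = 5 - u*R = 5 - R*u)
B(E) = -5 + E (B(E) = 1*(-5 + E) = -5 + E)
I(O) = -25 + 10*O² - 5*O*(-5 + O) (I(O) = -5*((O² + (-5 + O)*O) + (5 - ((O + O) + O)*O)) = -5*((O² + O*(-5 + O)) + (5 - (2*O + O)*O)) = -5*((O² + O*(-5 + O)) + (5 - 3*O*O)) = -5*((O² + O*(-5 + O)) + (5 - 3*O²)) = -5*(5 - 2*O² + O*(-5 + O)) = -25 + 10*O² - 5*O*(-5 + O))
I(-7)*k(11) + 146 = (-25 + 5*(-7)² + 25*(-7))*13 + 146 = (-25 + 5*49 - 175)*13 + 146 = (-25 + 245 - 175)*13 + 146 = 45*13 + 146 = 585 + 146 = 731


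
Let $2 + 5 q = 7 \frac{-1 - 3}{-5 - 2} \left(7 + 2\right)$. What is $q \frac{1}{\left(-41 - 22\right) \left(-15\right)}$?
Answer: $\frac{34}{4725} \approx 0.0071958$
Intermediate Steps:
$q = \frac{34}{5}$ ($q = - \frac{2}{5} + \frac{7 \frac{-1 - 3}{-5 - 2} \left(7 + 2\right)}{5} = - \frac{2}{5} + \frac{7 \left(- \frac{4}{-7}\right) 9}{5} = - \frac{2}{5} + \frac{7 \left(\left(-4\right) \left(- \frac{1}{7}\right)\right) 9}{5} = - \frac{2}{5} + \frac{7 \cdot \frac{4}{7} \cdot 9}{5} = - \frac{2}{5} + \frac{4 \cdot 9}{5} = - \frac{2}{5} + \frac{1}{5} \cdot 36 = - \frac{2}{5} + \frac{36}{5} = \frac{34}{5} \approx 6.8$)
$q \frac{1}{\left(-41 - 22\right) \left(-15\right)} = \frac{34 \frac{1}{\left(-41 - 22\right) \left(-15\right)}}{5} = \frac{34 \frac{1}{-63} \left(- \frac{1}{15}\right)}{5} = \frac{34 \left(\left(- \frac{1}{63}\right) \left(- \frac{1}{15}\right)\right)}{5} = \frac{34}{5} \cdot \frac{1}{945} = \frac{34}{4725}$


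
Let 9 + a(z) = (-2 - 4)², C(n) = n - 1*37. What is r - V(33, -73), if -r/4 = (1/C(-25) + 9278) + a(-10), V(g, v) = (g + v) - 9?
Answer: -1152299/31 ≈ -37171.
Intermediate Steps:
C(n) = -37 + n (C(n) = n - 37 = -37 + n)
a(z) = 27 (a(z) = -9 + (-2 - 4)² = -9 + (-6)² = -9 + 36 = 27)
V(g, v) = -9 + g + v
r = -1153818/31 (r = -4*((1/(-37 - 25) + 9278) + 27) = -4*((1/(-62) + 9278) + 27) = -4*((-1/62 + 9278) + 27) = -4*(575235/62 + 27) = -4*576909/62 = -1153818/31 ≈ -37220.)
r - V(33, -73) = -1153818/31 - (-9 + 33 - 73) = -1153818/31 - 1*(-49) = -1153818/31 + 49 = -1152299/31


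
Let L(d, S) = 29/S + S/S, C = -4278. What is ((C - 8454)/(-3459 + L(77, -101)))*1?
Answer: 428644/116429 ≈ 3.6816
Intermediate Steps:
L(d, S) = 1 + 29/S (L(d, S) = 29/S + 1 = 1 + 29/S)
((C - 8454)/(-3459 + L(77, -101)))*1 = ((-4278 - 8454)/(-3459 + (29 - 101)/(-101)))*1 = -12732/(-3459 - 1/101*(-72))*1 = -12732/(-3459 + 72/101)*1 = -12732/(-349287/101)*1 = -12732*(-101/349287)*1 = (428644/116429)*1 = 428644/116429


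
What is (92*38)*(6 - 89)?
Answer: -290168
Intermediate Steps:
(92*38)*(6 - 89) = 3496*(-83) = -290168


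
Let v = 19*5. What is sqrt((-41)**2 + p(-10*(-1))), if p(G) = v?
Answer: 4*sqrt(111) ≈ 42.143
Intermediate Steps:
v = 95
p(G) = 95
sqrt((-41)**2 + p(-10*(-1))) = sqrt((-41)**2 + 95) = sqrt(1681 + 95) = sqrt(1776) = 4*sqrt(111)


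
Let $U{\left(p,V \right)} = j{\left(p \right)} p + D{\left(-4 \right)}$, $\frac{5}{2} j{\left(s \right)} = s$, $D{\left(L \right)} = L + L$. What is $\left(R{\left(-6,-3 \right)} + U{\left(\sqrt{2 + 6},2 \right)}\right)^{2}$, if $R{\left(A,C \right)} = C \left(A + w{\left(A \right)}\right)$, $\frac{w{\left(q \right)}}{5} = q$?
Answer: $\frac{266256}{25} \approx 10650.0$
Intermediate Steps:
$w{\left(q \right)} = 5 q$
$D{\left(L \right)} = 2 L$
$j{\left(s \right)} = \frac{2 s}{5}$
$U{\left(p,V \right)} = -8 + \frac{2 p^{2}}{5}$ ($U{\left(p,V \right)} = \frac{2 p}{5} p + 2 \left(-4\right) = \frac{2 p^{2}}{5} - 8 = -8 + \frac{2 p^{2}}{5}$)
$R{\left(A,C \right)} = 6 A C$ ($R{\left(A,C \right)} = C \left(A + 5 A\right) = C 6 A = 6 A C$)
$\left(R{\left(-6,-3 \right)} + U{\left(\sqrt{2 + 6},2 \right)}\right)^{2} = \left(6 \left(-6\right) \left(-3\right) - \left(8 - \frac{2 \left(\sqrt{2 + 6}\right)^{2}}{5}\right)\right)^{2} = \left(108 - \left(8 - \frac{2 \left(\sqrt{8}\right)^{2}}{5}\right)\right)^{2} = \left(108 - \left(8 - \frac{2 \left(2 \sqrt{2}\right)^{2}}{5}\right)\right)^{2} = \left(108 + \left(-8 + \frac{2}{5} \cdot 8\right)\right)^{2} = \left(108 + \left(-8 + \frac{16}{5}\right)\right)^{2} = \left(108 - \frac{24}{5}\right)^{2} = \left(\frac{516}{5}\right)^{2} = \frac{266256}{25}$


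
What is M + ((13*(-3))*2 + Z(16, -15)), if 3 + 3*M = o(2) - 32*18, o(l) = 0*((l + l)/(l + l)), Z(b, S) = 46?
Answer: -225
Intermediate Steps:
o(l) = 0 (o(l) = 0*((2*l)/((2*l))) = 0*((2*l)*(1/(2*l))) = 0*1 = 0)
M = -193 (M = -1 + (0 - 32*18)/3 = -1 + (0 - 576)/3 = -1 + (⅓)*(-576) = -1 - 192 = -193)
M + ((13*(-3))*2 + Z(16, -15)) = -193 + ((13*(-3))*2 + 46) = -193 + (-39*2 + 46) = -193 + (-78 + 46) = -193 - 32 = -225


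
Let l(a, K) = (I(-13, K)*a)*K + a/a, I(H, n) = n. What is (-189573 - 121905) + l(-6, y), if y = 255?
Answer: -701627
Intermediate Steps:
l(a, K) = 1 + a*K² (l(a, K) = (K*a)*K + a/a = a*K² + 1 = 1 + a*K²)
(-189573 - 121905) + l(-6, y) = (-189573 - 121905) + (1 - 6*255²) = -311478 + (1 - 6*65025) = -311478 + (1 - 390150) = -311478 - 390149 = -701627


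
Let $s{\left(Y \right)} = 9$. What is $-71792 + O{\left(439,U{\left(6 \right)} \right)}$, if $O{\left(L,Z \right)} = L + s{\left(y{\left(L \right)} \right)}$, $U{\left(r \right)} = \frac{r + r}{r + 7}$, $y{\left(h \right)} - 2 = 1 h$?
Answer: $-71344$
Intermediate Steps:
$y{\left(h \right)} = 2 + h$ ($y{\left(h \right)} = 2 + 1 h = 2 + h$)
$U{\left(r \right)} = \frac{2 r}{7 + r}$
$O{\left(L,Z \right)} = 9 + L$ ($O{\left(L,Z \right)} = L + 9 = 9 + L$)
$-71792 + O{\left(439,U{\left(6 \right)} \right)} = -71792 + \left(9 + 439\right) = -71792 + 448 = -71344$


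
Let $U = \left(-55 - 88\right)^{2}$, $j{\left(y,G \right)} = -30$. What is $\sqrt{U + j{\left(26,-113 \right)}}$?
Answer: $\sqrt{20419} \approx 142.9$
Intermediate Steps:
$U = 20449$ ($U = \left(-143\right)^{2} = 20449$)
$\sqrt{U + j{\left(26,-113 \right)}} = \sqrt{20449 - 30} = \sqrt{20419}$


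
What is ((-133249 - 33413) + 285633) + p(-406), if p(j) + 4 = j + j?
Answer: 118155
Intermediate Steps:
p(j) = -4 + 2*j (p(j) = -4 + (j + j) = -4 + 2*j)
((-133249 - 33413) + 285633) + p(-406) = ((-133249 - 33413) + 285633) + (-4 + 2*(-406)) = (-166662 + 285633) + (-4 - 812) = 118971 - 816 = 118155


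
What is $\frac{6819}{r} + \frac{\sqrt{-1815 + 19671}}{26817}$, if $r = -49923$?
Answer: $- \frac{2273}{16641} + \frac{8 \sqrt{31}}{8939} \approx -0.13161$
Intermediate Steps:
$\frac{6819}{r} + \frac{\sqrt{-1815 + 19671}}{26817} = \frac{6819}{-49923} + \frac{\sqrt{-1815 + 19671}}{26817} = 6819 \left(- \frac{1}{49923}\right) + \sqrt{17856} \cdot \frac{1}{26817} = - \frac{2273}{16641} + 24 \sqrt{31} \cdot \frac{1}{26817} = - \frac{2273}{16641} + \frac{8 \sqrt{31}}{8939}$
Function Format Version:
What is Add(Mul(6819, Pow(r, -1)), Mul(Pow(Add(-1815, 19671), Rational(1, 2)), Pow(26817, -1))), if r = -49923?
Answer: Add(Rational(-2273, 16641), Mul(Rational(8, 8939), Pow(31, Rational(1, 2)))) ≈ -0.13161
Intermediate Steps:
Add(Mul(6819, Pow(r, -1)), Mul(Pow(Add(-1815, 19671), Rational(1, 2)), Pow(26817, -1))) = Add(Mul(6819, Pow(-49923, -1)), Mul(Pow(Add(-1815, 19671), Rational(1, 2)), Pow(26817, -1))) = Add(Mul(6819, Rational(-1, 49923)), Mul(Pow(17856, Rational(1, 2)), Rational(1, 26817))) = Add(Rational(-2273, 16641), Mul(Mul(24, Pow(31, Rational(1, 2))), Rational(1, 26817))) = Add(Rational(-2273, 16641), Mul(Rational(8, 8939), Pow(31, Rational(1, 2))))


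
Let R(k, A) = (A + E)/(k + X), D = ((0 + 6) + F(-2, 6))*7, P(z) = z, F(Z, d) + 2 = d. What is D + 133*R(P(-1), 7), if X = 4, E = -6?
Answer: 343/3 ≈ 114.33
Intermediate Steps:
F(Z, d) = -2 + d
D = 70 (D = ((0 + 6) + (-2 + 6))*7 = (6 + 4)*7 = 10*7 = 70)
R(k, A) = (-6 + A)/(4 + k) (R(k, A) = (A - 6)/(k + 4) = (-6 + A)/(4 + k))
D + 133*R(P(-1), 7) = 70 + 133*((-6 + 7)/(4 - 1)) = 70 + 133*(1/3) = 70 + 133*((⅓)*1) = 70 + 133*(⅓) = 70 + 133/3 = 343/3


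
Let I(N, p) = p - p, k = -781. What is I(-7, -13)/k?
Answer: 0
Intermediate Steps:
I(N, p) = 0
I(-7, -13)/k = 0/(-781) = 0*(-1/781) = 0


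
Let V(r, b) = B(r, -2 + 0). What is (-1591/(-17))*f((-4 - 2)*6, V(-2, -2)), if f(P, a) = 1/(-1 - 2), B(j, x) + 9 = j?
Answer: -1591/51 ≈ -31.196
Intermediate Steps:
B(j, x) = -9 + j
V(r, b) = -9 + r
f(P, a) = -⅓ (f(P, a) = 1/(-3) = -⅓)
(-1591/(-17))*f((-4 - 2)*6, V(-2, -2)) = -1591/(-17)*(-⅓) = -1591*(-1)/17*(-⅓) = -37*(-43/17)*(-⅓) = (1591/17)*(-⅓) = -1591/51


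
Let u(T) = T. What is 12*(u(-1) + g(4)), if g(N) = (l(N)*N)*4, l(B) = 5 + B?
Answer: 1716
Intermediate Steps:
g(N) = 4*N*(5 + N) (g(N) = ((5 + N)*N)*4 = (N*(5 + N))*4 = 4*N*(5 + N))
12*(u(-1) + g(4)) = 12*(-1 + 4*4*(5 + 4)) = 12*(-1 + 4*4*9) = 12*(-1 + 144) = 12*143 = 1716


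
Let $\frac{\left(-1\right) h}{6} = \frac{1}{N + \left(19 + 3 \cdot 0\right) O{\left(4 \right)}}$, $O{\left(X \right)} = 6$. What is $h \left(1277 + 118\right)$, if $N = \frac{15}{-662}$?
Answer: $- \frac{1846980}{25151} \approx -73.436$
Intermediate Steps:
$N = - \frac{15}{662}$ ($N = 15 \left(- \frac{1}{662}\right) = - \frac{15}{662} \approx -0.022659$)
$h = - \frac{1324}{25151}$ ($h = - \frac{6}{- \frac{15}{662} + \left(19 + 3 \cdot 0\right) 6} = - \frac{6}{- \frac{15}{662} + \left(19 + 0\right) 6} = - \frac{6}{- \frac{15}{662} + 19 \cdot 6} = - \frac{6}{- \frac{15}{662} + 114} = - \frac{6}{\frac{75453}{662}} = \left(-6\right) \frac{662}{75453} = - \frac{1324}{25151} \approx -0.052642$)
$h \left(1277 + 118\right) = - \frac{1324 \left(1277 + 118\right)}{25151} = \left(- \frac{1324}{25151}\right) 1395 = - \frac{1846980}{25151}$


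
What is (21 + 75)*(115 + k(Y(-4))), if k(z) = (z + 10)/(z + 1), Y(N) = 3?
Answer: 11352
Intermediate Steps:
k(z) = (10 + z)/(1 + z)
(21 + 75)*(115 + k(Y(-4))) = (21 + 75)*(115 + (10 + 3)/(1 + 3)) = 96*(115 + 13/4) = 96*(473/4) = 11352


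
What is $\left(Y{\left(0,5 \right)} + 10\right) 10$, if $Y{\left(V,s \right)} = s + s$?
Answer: $200$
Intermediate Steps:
$Y{\left(V,s \right)} = 2 s$
$\left(Y{\left(0,5 \right)} + 10\right) 10 = \left(2 \cdot 5 + 10\right) 10 = \left(10 + 10\right) 10 = 20 \cdot 10 = 200$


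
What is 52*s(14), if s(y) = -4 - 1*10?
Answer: -728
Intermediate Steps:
s(y) = -14 (s(y) = -4 - 10 = -14)
52*s(14) = 52*(-14) = -728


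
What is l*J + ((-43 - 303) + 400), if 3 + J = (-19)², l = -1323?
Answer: -473580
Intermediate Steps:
J = 358 (J = -3 + (-19)² = -3 + 361 = 358)
l*J + ((-43 - 303) + 400) = -1323*358 + ((-43 - 303) + 400) = -473634 + (-346 + 400) = -473634 + 54 = -473580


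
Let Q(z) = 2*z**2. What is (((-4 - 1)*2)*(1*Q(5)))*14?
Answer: -7000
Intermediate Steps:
(((-4 - 1)*2)*(1*Q(5)))*14 = (((-4 - 1)*2)*(1*(2*5**2)))*14 = ((-5*2)*(1*(2*25)))*14 = -10*50*14 = -500*14 = -7000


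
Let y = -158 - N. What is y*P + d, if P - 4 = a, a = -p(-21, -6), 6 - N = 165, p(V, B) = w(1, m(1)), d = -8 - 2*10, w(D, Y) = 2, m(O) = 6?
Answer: -26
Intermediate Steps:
d = -28 (d = -8 - 20 = -28)
p(V, B) = 2
N = -159 (N = 6 - 1*165 = 6 - 165 = -159)
a = -2 (a = -1*2 = -2)
P = 2 (P = 4 - 2 = 2)
y = 1 (y = -158 - 1*(-159) = -158 + 159 = 1)
y*P + d = 1*2 - 28 = 2 - 28 = -26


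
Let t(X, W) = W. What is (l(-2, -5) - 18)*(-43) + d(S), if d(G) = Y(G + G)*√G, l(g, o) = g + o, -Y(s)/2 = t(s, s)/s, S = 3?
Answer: 1075 - 2*√3 ≈ 1071.5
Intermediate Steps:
Y(s) = -2 (Y(s) = -2*s/s = -2*1 = -2)
d(G) = -2*√G
(l(-2, -5) - 18)*(-43) + d(S) = ((-2 - 5) - 18)*(-43) - 2*√3 = (-7 - 18)*(-43) - 2*√3 = -25*(-43) - 2*√3 = 1075 - 2*√3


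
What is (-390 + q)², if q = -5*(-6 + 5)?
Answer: 148225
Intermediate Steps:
q = 5 (q = -5*(-1) = 5)
(-390 + q)² = (-390 + 5)² = (-385)² = 148225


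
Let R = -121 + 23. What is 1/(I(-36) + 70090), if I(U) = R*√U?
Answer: 35045/2456476922 + 147*I/1228238461 ≈ 1.4266e-5 + 1.1968e-7*I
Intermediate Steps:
R = -98
I(U) = -98*√U
1/(I(-36) + 70090) = 1/(-588*I + 70090) = 1/(70090 - 588*I) = (70090 + 588*I)/4912953844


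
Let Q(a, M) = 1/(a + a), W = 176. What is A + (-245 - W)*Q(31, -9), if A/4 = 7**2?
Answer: 11731/62 ≈ 189.21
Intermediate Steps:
A = 196 (A = 4*7**2 = 4*49 = 196)
Q(a, M) = 1/(2*a)
A + (-245 - W)*Q(31, -9) = 196 + (-245 - 1*176)*((1/2)/31) = 196 + (-245 - 176)*((1/2)*(1/31)) = 196 - 421*1/62 = 196 - 421/62 = 11731/62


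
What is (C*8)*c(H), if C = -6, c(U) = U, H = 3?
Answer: -144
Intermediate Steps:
(C*8)*c(H) = -6*8*3 = -48*3 = -144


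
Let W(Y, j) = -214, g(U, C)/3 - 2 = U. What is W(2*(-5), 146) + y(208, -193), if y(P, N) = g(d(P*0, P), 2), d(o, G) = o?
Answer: -208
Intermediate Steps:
g(U, C) = 6 + 3*U
y(P, N) = 6 (y(P, N) = 6 + 3*(P*0) = 6 + 3*0 = 6 + 0 = 6)
W(2*(-5), 146) + y(208, -193) = -214 + 6 = -208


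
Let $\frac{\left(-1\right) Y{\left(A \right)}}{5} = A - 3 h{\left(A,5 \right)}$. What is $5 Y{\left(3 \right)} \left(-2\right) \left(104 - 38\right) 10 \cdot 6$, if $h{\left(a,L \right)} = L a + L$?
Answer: $-11286000$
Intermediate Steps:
$h{\left(a,L \right)} = L + L a$
$Y{\left(A \right)} = 75 + 70 A$ ($Y{\left(A \right)} = - 5 \left(A - 3 \cdot 5 \left(1 + A\right)\right) = - 5 \left(A - 3 \left(5 + 5 A\right)\right) = - 5 \left(A - \left(15 + 15 A\right)\right) = - 5 \left(-15 - 14 A\right) = 75 + 70 A$)
$5 Y{\left(3 \right)} \left(-2\right) \left(104 - 38\right) 10 \cdot 6 = 5 \left(75 + 70 \cdot 3\right) \left(-2\right) \left(104 - 38\right) 10 \cdot 6 = 5 \left(75 + 210\right) \left(-2\right) 66 \cdot 60 = 5 \cdot 285 \left(-2\right) 66 \cdot 60 = 1425 \left(-2\right) 66 \cdot 60 = \left(-2850\right) 66 \cdot 60 = \left(-188100\right) 60 = -11286000$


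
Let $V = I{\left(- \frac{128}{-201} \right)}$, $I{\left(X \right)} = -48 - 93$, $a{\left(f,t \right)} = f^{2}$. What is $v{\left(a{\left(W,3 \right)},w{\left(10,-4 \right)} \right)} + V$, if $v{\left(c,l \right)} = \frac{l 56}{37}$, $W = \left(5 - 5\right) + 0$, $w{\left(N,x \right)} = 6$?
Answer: $- \frac{4881}{37} \approx -131.92$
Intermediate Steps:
$W = 0$ ($W = 0 + 0 = 0$)
$I{\left(X \right)} = -141$ ($I{\left(X \right)} = -48 - 93 = -141$)
$v{\left(c,l \right)} = \frac{56 l}{37}$ ($v{\left(c,l \right)} = 56 l \frac{1}{37} = \frac{56 l}{37}$)
$V = -141$
$v{\left(a{\left(W,3 \right)},w{\left(10,-4 \right)} \right)} + V = \frac{56}{37} \cdot 6 - 141 = \frac{336}{37} - 141 = - \frac{4881}{37}$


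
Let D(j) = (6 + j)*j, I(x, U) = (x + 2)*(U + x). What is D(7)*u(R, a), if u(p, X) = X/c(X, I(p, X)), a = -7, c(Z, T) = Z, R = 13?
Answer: 91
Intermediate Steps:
I(x, U) = (2 + x)*(U + x)
D(j) = j*(6 + j)
u(p, X) = 1 (u(p, X) = X/X = 1)
D(7)*u(R, a) = (7*(6 + 7))*1 = (7*13)*1 = 91*1 = 91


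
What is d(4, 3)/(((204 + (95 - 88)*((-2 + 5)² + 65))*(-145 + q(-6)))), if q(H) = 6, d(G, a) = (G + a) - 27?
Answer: 10/50179 ≈ 0.00019929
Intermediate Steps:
d(G, a) = -27 + G + a
d(4, 3)/(((204 + (95 - 88)*((-2 + 5)² + 65))*(-145 + q(-6)))) = (-27 + 4 + 3)/(((204 + (95 - 88)*((-2 + 5)² + 65))*(-145 + 6))) = -20*(-1/(139*(204 + 7*(3² + 65)))) = -20*(-1/(139*(204 + 7*(9 + 65)))) = -20*(-1/(139*(204 + 7*74))) = -20*(-1/(139*(204 + 518))) = -20/(722*(-139)) = -20/(-100358) = -20*(-1/100358) = 10/50179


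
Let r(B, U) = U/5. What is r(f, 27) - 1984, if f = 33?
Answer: -9893/5 ≈ -1978.6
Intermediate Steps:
r(B, U) = U/5 (r(B, U) = U*(⅕) = U/5)
r(f, 27) - 1984 = (⅕)*27 - 1984 = 27/5 - 1984 = -9893/5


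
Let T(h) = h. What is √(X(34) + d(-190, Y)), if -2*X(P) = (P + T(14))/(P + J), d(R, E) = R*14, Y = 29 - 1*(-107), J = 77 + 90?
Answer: 2*I*√2985319/67 ≈ 51.576*I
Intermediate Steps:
J = 167
Y = 136 (Y = 29 + 107 = 136)
d(R, E) = 14*R
X(P) = -(14 + P)/(2*(167 + P)) (X(P) = -(P + 14)/(2*(P + 167)) = -(14 + P)/(2*(167 + P)))
√(X(34) + d(-190, Y)) = √((-14 - 1*34)/(2*(167 + 34)) + 14*(-190)) = √((½)*(-14 - 34)/201 - 2660) = √((½)*(1/201)*(-48) - 2660) = √(-8/67 - 2660) = √(-178228/67) = 2*I*√2985319/67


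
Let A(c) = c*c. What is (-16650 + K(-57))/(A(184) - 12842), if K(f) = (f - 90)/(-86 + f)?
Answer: -2380803/3005002 ≈ -0.79228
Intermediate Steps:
A(c) = c²
K(f) = (-90 + f)/(-86 + f)
(-16650 + K(-57))/(A(184) - 12842) = (-16650 + (-90 - 57)/(-86 - 57))/(184² - 12842) = (-16650 - 147/(-143))/(33856 - 12842) = (-16650 - 1/143*(-147))/21014 = (-16650 + 147/143)*(1/21014) = -2380803/143*1/21014 = -2380803/3005002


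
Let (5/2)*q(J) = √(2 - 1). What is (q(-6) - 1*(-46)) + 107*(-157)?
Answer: -83763/5 ≈ -16753.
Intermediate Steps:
q(J) = ⅖ (q(J) = 2*√(2 - 1)/5 = 2*√1/5 = (⅖)*1 = ⅖)
(q(-6) - 1*(-46)) + 107*(-157) = (⅖ - 1*(-46)) + 107*(-157) = (⅖ + 46) - 16799 = 232/5 - 16799 = -83763/5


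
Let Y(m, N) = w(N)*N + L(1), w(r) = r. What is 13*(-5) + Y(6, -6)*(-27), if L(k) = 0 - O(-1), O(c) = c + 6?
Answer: -902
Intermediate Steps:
O(c) = 6 + c
L(k) = -5 (L(k) = 0 - (6 - 1) = 0 - 1*5 = 0 - 5 = -5)
Y(m, N) = -5 + N² (Y(m, N) = N*N - 5 = N² - 5 = -5 + N²)
13*(-5) + Y(6, -6)*(-27) = 13*(-5) + (-5 + (-6)²)*(-27) = -65 + (-5 + 36)*(-27) = -65 + 31*(-27) = -65 - 837 = -902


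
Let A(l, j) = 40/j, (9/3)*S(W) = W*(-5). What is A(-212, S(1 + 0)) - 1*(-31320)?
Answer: 31296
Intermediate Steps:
S(W) = -5*W/3 (S(W) = (W*(-5))/3 = (-5*W)/3 = -5*W/3)
A(-212, S(1 + 0)) - 1*(-31320) = 40/((-5*(1 + 0)/3)) - 1*(-31320) = 40/((-5/3*1)) + 31320 = 40/(-5/3) + 31320 = 40*(-⅗) + 31320 = -24 + 31320 = 31296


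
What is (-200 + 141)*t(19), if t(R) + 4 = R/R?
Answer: 177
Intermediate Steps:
t(R) = -3 (t(R) = -4 + R/R = -4 + 1 = -3)
(-200 + 141)*t(19) = (-200 + 141)*(-3) = -59*(-3) = 177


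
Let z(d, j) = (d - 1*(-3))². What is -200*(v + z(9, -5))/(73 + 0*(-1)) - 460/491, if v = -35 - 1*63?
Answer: -4550780/35843 ≈ -126.96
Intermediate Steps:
z(d, j) = (3 + d)² (z(d, j) = (d + 3)² = (3 + d)²)
v = -98 (v = -35 - 63 = -98)
-200*(v + z(9, -5))/(73 + 0*(-1)) - 460/491 = -200*(-98 + (3 + 9)²)/(73 + 0*(-1)) - 460/491 = -200*(-98 + 12²)/(73 + 0) - 460*1/491 = -200/(73/(-98 + 144)) - 460/491 = -200/(73/46) - 460/491 = -200/(73*(1/46)) - 460/491 = -200/73/46 - 460/491 = -200*46/73 - 460/491 = -9200/73 - 460/491 = -4550780/35843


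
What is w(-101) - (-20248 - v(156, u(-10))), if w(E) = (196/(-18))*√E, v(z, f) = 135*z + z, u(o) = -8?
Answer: 41464 - 98*I*√101/9 ≈ 41464.0 - 109.43*I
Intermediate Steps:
v(z, f) = 136*z
w(E) = -98*√E/9 (w(E) = (196*(-1/18))*√E = -98*√E/9)
w(-101) - (-20248 - v(156, u(-10))) = -98*I*√101/9 - (-20248 - 136*156) = -98*I*√101/9 - (-20248 - 1*21216) = -98*I*√101/9 - (-20248 - 21216) = -98*I*√101/9 - 1*(-41464) = -98*I*√101/9 + 41464 = 41464 - 98*I*√101/9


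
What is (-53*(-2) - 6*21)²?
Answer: 400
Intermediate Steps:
(-53*(-2) - 6*21)² = (106 - 126)² = (-20)² = 400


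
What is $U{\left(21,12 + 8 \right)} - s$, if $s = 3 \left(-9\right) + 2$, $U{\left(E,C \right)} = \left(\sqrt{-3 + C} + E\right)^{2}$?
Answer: $483 + 42 \sqrt{17} \approx 656.17$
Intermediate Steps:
$U{\left(E,C \right)} = \left(E + \sqrt{-3 + C}\right)^{2}$
$s = -25$ ($s = -27 + 2 = -25$)
$U{\left(21,12 + 8 \right)} - s = \left(21 + \sqrt{-3 + \left(12 + 8\right)}\right)^{2} - -25 = \left(21 + \sqrt{-3 + 20}\right)^{2} + 25 = \left(21 + \sqrt{17}\right)^{2} + 25 = 25 + \left(21 + \sqrt{17}\right)^{2}$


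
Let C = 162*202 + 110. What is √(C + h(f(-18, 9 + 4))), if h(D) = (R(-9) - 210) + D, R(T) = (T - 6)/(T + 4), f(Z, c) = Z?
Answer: √32609 ≈ 180.58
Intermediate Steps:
R(T) = (-6 + T)/(4 + T)
C = 32834 (C = 32724 + 110 = 32834)
h(D) = -207 + D (h(D) = ((-6 - 9)/(4 - 9) - 210) + D = (-15/(-5) - 210) + D = (-⅕*(-15) - 210) + D = (3 - 210) + D = -207 + D)
√(C + h(f(-18, 9 + 4))) = √(32834 + (-207 - 18)) = √(32834 - 225) = √32609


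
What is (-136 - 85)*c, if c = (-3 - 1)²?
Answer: -3536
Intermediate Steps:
c = 16 (c = (-4)² = 16)
(-136 - 85)*c = (-136 - 85)*16 = -221*16 = -3536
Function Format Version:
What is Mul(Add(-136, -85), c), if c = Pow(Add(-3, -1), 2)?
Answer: -3536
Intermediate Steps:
c = 16 (c = Pow(-4, 2) = 16)
Mul(Add(-136, -85), c) = Mul(Add(-136, -85), 16) = Mul(-221, 16) = -3536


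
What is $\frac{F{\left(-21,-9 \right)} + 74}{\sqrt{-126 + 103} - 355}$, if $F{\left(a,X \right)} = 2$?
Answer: $- \frac{6745}{31512} - \frac{19 i \sqrt{23}}{31512} \approx -0.21405 - 0.0028916 i$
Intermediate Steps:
$\frac{F{\left(-21,-9 \right)} + 74}{\sqrt{-126 + 103} - 355} = \frac{2 + 74}{\sqrt{-126 + 103} - 355} = \frac{76}{\sqrt{-23} - 355} = \frac{76}{i \sqrt{23} - 355} = \frac{76}{-355 + i \sqrt{23}}$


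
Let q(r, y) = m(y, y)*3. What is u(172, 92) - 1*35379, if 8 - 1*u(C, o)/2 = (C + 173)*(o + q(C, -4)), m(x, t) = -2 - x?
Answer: -102983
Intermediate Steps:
q(r, y) = -6 - 3*y (q(r, y) = (-2 - y)*3 = -6 - 3*y)
u(C, o) = 16 - 2*(6 + o)*(173 + C) (u(C, o) = 16 - 2*(C + 173)*(o + (-6 - 3*(-4))) = 16 - 2*(173 + C)*(o + (-6 + 12)) = 16 - 2*(173 + C)*(o + 6) = 16 - 2*(173 + C)*(6 + o) = 16 - 2*(6 + o)*(173 + C))
u(172, 92) - 1*35379 = (-2060 - 346*92 - 12*172 - 2*172*92) - 1*35379 = (-2060 - 31832 - 2064 - 31648) - 35379 = -67604 - 35379 = -102983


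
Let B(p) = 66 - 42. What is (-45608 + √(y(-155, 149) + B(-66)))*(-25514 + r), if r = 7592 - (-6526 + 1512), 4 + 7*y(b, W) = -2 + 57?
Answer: 588708064 - 1844*√1533 ≈ 5.8864e+8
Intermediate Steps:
B(p) = 24
y(b, W) = 51/7 (y(b, W) = -4/7 + (-2 + 57)/7 = -4/7 + (⅐)*55 = -4/7 + 55/7 = 51/7)
r = 12606 (r = 7592 - 1*(-5014) = 7592 + 5014 = 12606)
(-45608 + √(y(-155, 149) + B(-66)))*(-25514 + r) = (-45608 + √(51/7 + 24))*(-25514 + 12606) = (-45608 + √(219/7))*(-12908) = (-45608 + √1533/7)*(-12908) = 588708064 - 1844*√1533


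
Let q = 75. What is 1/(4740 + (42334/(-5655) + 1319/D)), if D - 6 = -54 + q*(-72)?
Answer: 3423160/16199323447 ≈ 0.00021131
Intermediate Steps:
D = -5448 (D = 6 + (-54 + 75*(-72)) = 6 + (-54 - 5400) = 6 - 5454 = -5448)
1/(4740 + (42334/(-5655) + 1319/D)) = 1/(4740 + (42334/(-5655) + 1319/(-5448))) = 1/(4740 + (42334*(-1/5655) + 1319*(-1/5448))) = 1/(4740 + (-42334/5655 - 1319/5448)) = 1/(4740 - 26454953/3423160) = 1/(16199323447/3423160) = 3423160/16199323447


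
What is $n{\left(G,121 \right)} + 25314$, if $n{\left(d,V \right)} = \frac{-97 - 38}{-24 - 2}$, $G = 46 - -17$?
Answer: $\frac{658299}{26} \approx 25319.0$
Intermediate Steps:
$G = 63$ ($G = 46 + 17 = 63$)
$n{\left(d,V \right)} = \frac{135}{26}$ ($n{\left(d,V \right)} = - \frac{135}{-26} = \left(-135\right) \left(- \frac{1}{26}\right) = \frac{135}{26}$)
$n{\left(G,121 \right)} + 25314 = \frac{135}{26} + 25314 = \frac{658299}{26}$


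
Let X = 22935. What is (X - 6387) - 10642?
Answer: 5906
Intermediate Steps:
(X - 6387) - 10642 = (22935 - 6387) - 10642 = 16548 - 10642 = 5906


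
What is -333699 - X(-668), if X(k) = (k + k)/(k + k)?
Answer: -333700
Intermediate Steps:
X(k) = 1 (X(k) = (2*k)/((2*k)) = (2*k)*(1/(2*k)) = 1)
-333699 - X(-668) = -333699 - 1*1 = -333699 - 1 = -333700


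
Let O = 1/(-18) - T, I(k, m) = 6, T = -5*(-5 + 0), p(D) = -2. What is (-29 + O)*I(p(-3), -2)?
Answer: -973/3 ≈ -324.33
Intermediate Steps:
T = 25 (T = -5*(-5) = 25)
O = -451/18 (O = 1/(-18) - 1*25 = -1/18 - 25 = -451/18 ≈ -25.056)
(-29 + O)*I(p(-3), -2) = (-29 - 451/18)*6 = -973/18*6 = -973/3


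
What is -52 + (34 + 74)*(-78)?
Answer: -8476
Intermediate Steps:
-52 + (34 + 74)*(-78) = -52 + 108*(-78) = -52 - 8424 = -8476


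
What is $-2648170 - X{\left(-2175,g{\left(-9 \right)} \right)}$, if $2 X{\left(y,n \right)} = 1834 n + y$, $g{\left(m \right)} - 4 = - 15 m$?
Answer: $- \frac{5549091}{2} \approx -2.7745 \cdot 10^{6}$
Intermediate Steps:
$g{\left(m \right)} = 4 - 15 m$
$X{\left(y,n \right)} = \frac{y}{2} + 917 n$ ($X{\left(y,n \right)} = \frac{1834 n + y}{2} = \frac{y + 1834 n}{2} = \frac{y}{2} + 917 n$)
$-2648170 - X{\left(-2175,g{\left(-9 \right)} \right)} = -2648170 - \left(\frac{1}{2} \left(-2175\right) + 917 \left(4 - -135\right)\right) = -2648170 - \left(- \frac{2175}{2} + 917 \left(4 + 135\right)\right) = -2648170 - \left(- \frac{2175}{2} + 917 \cdot 139\right) = -2648170 - \left(- \frac{2175}{2} + 127463\right) = -2648170 - \frac{252751}{2} = - \frac{5549091}{2}$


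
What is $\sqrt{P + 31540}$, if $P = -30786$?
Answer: $\sqrt{754} \approx 27.459$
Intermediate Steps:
$\sqrt{P + 31540} = \sqrt{-30786 + 31540} = \sqrt{754}$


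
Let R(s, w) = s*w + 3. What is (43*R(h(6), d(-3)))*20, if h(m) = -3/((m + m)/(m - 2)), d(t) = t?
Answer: 5160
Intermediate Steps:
h(m) = -3*(-2 + m)/(2*m) (h(m) = -3/((2*m)/(-2 + m)) = -3/(2*m/(-2 + m)) = -3*(-2 + m)/(2*m))
R(s, w) = 3 + s*w
(43*R(h(6), d(-3)))*20 = (43*(3 + (-3/2 + 3/6)*(-3)))*20 = (43*(3 + (-3/2 + 3*(⅙))*(-3)))*20 = (43*(3 + (-3/2 + ½)*(-3)))*20 = (43*(3 - 1*(-3)))*20 = (43*(3 + 3))*20 = (43*6)*20 = 258*20 = 5160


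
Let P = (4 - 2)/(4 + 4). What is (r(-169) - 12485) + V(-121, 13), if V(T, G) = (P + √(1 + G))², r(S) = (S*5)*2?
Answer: -226575/16 + √14/2 ≈ -14159.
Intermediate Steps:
P = ¼ (P = 2/8 = 2*(⅛) = ¼ ≈ 0.25000)
r(S) = 10*S (r(S) = (5*S)*2 = 10*S)
V(T, G) = (¼ + √(1 + G))²
(r(-169) - 12485) + V(-121, 13) = (10*(-169) - 12485) + (1 + 4*√(1 + 13))²/16 = (-1690 - 12485) + (1 + 4*√14)²/16 = -14175 + (1 + 4*√14)²/16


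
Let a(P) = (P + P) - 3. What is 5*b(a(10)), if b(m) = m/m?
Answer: 5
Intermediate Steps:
a(P) = -3 + 2*P (a(P) = 2*P - 3 = -3 + 2*P)
b(m) = 1
5*b(a(10)) = 5*1 = 5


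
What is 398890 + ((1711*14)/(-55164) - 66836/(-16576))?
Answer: 3256675832005/8164272 ≈ 3.9889e+5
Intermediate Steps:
398890 + ((1711*14)/(-55164) - 66836/(-16576)) = 398890 + (23954*(-1/55164) - 66836*(-1/16576)) = 398890 + (-11977/27582 + 2387/592) = 398890 + 29373925/8164272 = 3256675832005/8164272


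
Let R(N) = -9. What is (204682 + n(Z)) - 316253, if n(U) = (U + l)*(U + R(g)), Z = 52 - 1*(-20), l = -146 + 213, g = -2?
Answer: -102814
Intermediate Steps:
l = 67
Z = 72 (Z = 52 + 20 = 72)
n(U) = (-9 + U)*(67 + U) (n(U) = (U + 67)*(U - 9) = (67 + U)*(-9 + U) = (-9 + U)*(67 + U))
(204682 + n(Z)) - 316253 = (204682 + (-603 + 72**2 + 58*72)) - 316253 = (204682 + (-603 + 5184 + 4176)) - 316253 = (204682 + 8757) - 316253 = 213439 - 316253 = -102814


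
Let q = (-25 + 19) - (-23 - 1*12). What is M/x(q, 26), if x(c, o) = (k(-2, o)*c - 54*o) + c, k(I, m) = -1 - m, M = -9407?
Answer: 9407/2158 ≈ 4.3591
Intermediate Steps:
q = 29 (q = -6 - (-23 - 12) = -6 - 1*(-35) = -6 + 35 = 29)
x(c, o) = c - 54*o + c*(-1 - o) (x(c, o) = ((-1 - o)*c - 54*o) + c = (c*(-1 - o) - 54*o) + c = (-54*o + c*(-1 - o)) + c = c - 54*o + c*(-1 - o))
M/x(q, 26) = -9407*1/(26*(-54 - 1*29)) = -9407*1/(26*(-54 - 29)) = -9407/(26*(-83)) = -9407/(-2158) = -9407*(-1/2158) = 9407/2158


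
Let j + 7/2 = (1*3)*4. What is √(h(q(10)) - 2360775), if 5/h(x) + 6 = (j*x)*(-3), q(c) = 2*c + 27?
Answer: I*√13700240726865/2409 ≈ 1536.5*I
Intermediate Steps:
q(c) = 27 + 2*c
j = 17/2 (j = -7/2 + (1*3)*4 = -7/2 + 3*4 = -7/2 + 12 = 17/2 ≈ 8.5000)
h(x) = 5/(-6 - 51*x/2) (h(x) = 5/(-6 + (17*x/2)*(-3)) = 5/(-6 - 51*x/2))
√(h(q(10)) - 2360775) = √(-10/(12 + 51*(27 + 2*10)) - 2360775) = √(-10/(12 + 51*(27 + 20)) - 2360775) = √(-10/(12 + 51*47) - 2360775) = √(-10/(12 + 2397) - 2360775) = √(-10/2409 - 2360775) = √(-5687106985/2409) = I*√13700240726865/2409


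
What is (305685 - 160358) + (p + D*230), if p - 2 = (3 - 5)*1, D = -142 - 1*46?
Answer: 102087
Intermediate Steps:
D = -188 (D = -142 - 46 = -188)
p = 0 (p = 2 + (3 - 5)*1 = 2 - 2*1 = 2 - 2 = 0)
(305685 - 160358) + (p + D*230) = (305685 - 160358) + (0 - 188*230) = 145327 + (0 - 43240) = 145327 - 43240 = 102087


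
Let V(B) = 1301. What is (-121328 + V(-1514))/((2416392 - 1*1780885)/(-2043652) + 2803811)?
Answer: -81764472868/1910004440755 ≈ -0.042809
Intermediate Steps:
(-121328 + V(-1514))/((2416392 - 1*1780885)/(-2043652) + 2803811) = (-121328 + 1301)/((2416392 - 1*1780885)/(-2043652) + 2803811) = -120027/((2416392 - 1780885)*(-1/2043652) + 2803811) = -120027/(635507*(-1/2043652) + 2803811) = -120027/(-635507/2043652 + 2803811) = -120027/5730013322265/2043652 = -120027*2043652/5730013322265 = -81764472868/1910004440755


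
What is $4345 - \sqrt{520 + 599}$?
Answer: $4345 - \sqrt{1119} \approx 4311.5$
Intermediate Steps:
$4345 - \sqrt{520 + 599} = 4345 - \sqrt{1119}$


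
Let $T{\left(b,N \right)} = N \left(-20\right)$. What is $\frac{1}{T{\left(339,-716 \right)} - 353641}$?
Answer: $- \frac{1}{339321} \approx -2.9471 \cdot 10^{-6}$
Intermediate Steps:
$T{\left(b,N \right)} = - 20 N$
$\frac{1}{T{\left(339,-716 \right)} - 353641} = \frac{1}{\left(-20\right) \left(-716\right) - 353641} = \frac{1}{14320 - 353641} = \frac{1}{-339321} = - \frac{1}{339321}$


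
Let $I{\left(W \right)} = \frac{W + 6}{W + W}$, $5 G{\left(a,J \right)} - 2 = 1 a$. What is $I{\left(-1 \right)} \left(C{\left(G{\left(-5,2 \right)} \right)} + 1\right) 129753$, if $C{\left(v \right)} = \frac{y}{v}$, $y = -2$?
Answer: $- \frac{2811315}{2} \approx -1.4057 \cdot 10^{6}$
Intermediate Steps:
$G{\left(a,J \right)} = \frac{2}{5} + \frac{a}{5}$ ($G{\left(a,J \right)} = \frac{2}{5} + \frac{1 a}{5} = \frac{2}{5} + \frac{a}{5}$)
$I{\left(W \right)} = \frac{6 + W}{2 W}$
$C{\left(v \right)} = - \frac{2}{v}$
$I{\left(-1 \right)} \left(C{\left(G{\left(-5,2 \right)} \right)} + 1\right) 129753 = \frac{6 - 1}{2 \left(-1\right)} \left(- \frac{2}{\frac{2}{5} + \frac{1}{5} \left(-5\right)} + 1\right) 129753 = \frac{1}{2} \left(-1\right) 5 \left(- \frac{2}{\frac{2}{5} - 1} + 1\right) 129753 = - \frac{5 \left(- \frac{2}{- \frac{3}{5}} + 1\right)}{2} \cdot 129753 = - \frac{5 \left(\left(-2\right) \left(- \frac{5}{3}\right) + 1\right)}{2} \cdot 129753 = - \frac{5 \left(\frac{10}{3} + 1\right)}{2} \cdot 129753 = \left(- \frac{5}{2}\right) \frac{13}{3} \cdot 129753 = \left(- \frac{65}{6}\right) 129753 = - \frac{2811315}{2}$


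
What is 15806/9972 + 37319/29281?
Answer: 417480277/145995066 ≈ 2.8596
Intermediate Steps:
15806/9972 + 37319/29281 = 15806*(1/9972) + 37319*(1/29281) = 7903/4986 + 37319/29281 = 417480277/145995066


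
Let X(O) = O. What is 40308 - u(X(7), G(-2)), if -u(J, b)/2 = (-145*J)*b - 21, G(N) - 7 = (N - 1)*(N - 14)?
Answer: -71384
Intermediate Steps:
G(N) = 7 + (-1 + N)*(-14 + N) (G(N) = 7 + (N - 1)*(N - 14) = 7 + (-1 + N)*(-14 + N))
u(J, b) = 42 + 290*J*b (u(J, b) = -2*((-145*J)*b - 21) = -2*(-145*J*b - 21) = -2*(-21 - 145*J*b) = 42 + 290*J*b)
40308 - u(X(7), G(-2)) = 40308 - (42 + 290*7*(21 + (-2)² - 15*(-2))) = 40308 - (42 + 290*7*(21 + 4 + 30)) = 40308 - (42 + 290*7*55) = 40308 - (42 + 111650) = 40308 - 1*111692 = 40308 - 111692 = -71384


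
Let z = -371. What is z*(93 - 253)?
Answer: 59360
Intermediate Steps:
z*(93 - 253) = -371*(93 - 253) = -371*(-160) = 59360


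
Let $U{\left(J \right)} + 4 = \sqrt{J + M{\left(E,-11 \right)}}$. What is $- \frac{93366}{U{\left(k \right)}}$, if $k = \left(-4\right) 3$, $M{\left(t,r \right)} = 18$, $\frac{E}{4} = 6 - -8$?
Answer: $\frac{186732}{5} + \frac{46683 \sqrt{6}}{5} \approx 60216.0$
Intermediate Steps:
$E = 56$ ($E = 4 \left(6 - -8\right) = 4 \left(6 + 8\right) = 4 \cdot 14 = 56$)
$k = -12$
$U{\left(J \right)} = -4 + \sqrt{18 + J}$ ($U{\left(J \right)} = -4 + \sqrt{J + 18} = -4 + \sqrt{18 + J}$)
$- \frac{93366}{U{\left(k \right)}} = - \frac{93366}{-4 + \sqrt{18 - 12}} = - \frac{93366}{-4 + \sqrt{6}}$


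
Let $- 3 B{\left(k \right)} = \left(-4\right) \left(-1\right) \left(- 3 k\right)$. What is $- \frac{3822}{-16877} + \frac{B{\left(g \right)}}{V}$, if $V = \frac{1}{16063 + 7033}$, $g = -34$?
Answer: $- \frac{7573085470}{2411} \approx -3.1411 \cdot 10^{6}$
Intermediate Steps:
$V = \frac{1}{23096} \approx 4.3298 \cdot 10^{-5}$
$B{\left(k \right)} = 4 k$ ($B{\left(k \right)} = - \frac{\left(-4\right) \left(-1\right) \left(- 3 k\right)}{3} = - \frac{4 \left(- 3 k\right)}{3} = - \frac{\left(-12\right) k}{3} = 4 k$)
$- \frac{3822}{-16877} + \frac{B{\left(g \right)}}{V} = - \frac{3822}{-16877} + 4 \left(-34\right) \frac{1}{\frac{1}{23096}} = \left(-3822\right) \left(- \frac{1}{16877}\right) - 3141056 = \frac{546}{2411} - 3141056 = - \frac{7573085470}{2411}$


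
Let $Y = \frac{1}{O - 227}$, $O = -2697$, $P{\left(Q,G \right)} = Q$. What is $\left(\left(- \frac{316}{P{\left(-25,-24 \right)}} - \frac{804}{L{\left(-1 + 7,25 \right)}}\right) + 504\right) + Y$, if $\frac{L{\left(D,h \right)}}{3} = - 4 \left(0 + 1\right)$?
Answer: $\frac{42664059}{73100} \approx 583.64$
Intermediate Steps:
$Y = - \frac{1}{2924}$ ($Y = \frac{1}{-2697 - 227} = \frac{1}{-2924} = - \frac{1}{2924} \approx -0.000342$)
$L{\left(D,h \right)} = -12$ ($L{\left(D,h \right)} = 3 \left(- 4 \left(0 + 1\right)\right) = 3 \left(\left(-4\right) 1\right) = 3 \left(-4\right) = -12$)
$\left(\left(- \frac{316}{P{\left(-25,-24 \right)}} - \frac{804}{L{\left(-1 + 7,25 \right)}}\right) + 504\right) + Y = \left(\left(- \frac{316}{-25} - \frac{804}{-12}\right) + 504\right) - \frac{1}{2924} = \left(\left(\left(-316\right) \left(- \frac{1}{25}\right) - -67\right) + 504\right) - \frac{1}{2924} = \left(\left(\frac{316}{25} + 67\right) + 504\right) - \frac{1}{2924} = \left(\frac{1991}{25} + 504\right) - \frac{1}{2924} = \frac{14591}{25} - \frac{1}{2924} = \frac{42664059}{73100}$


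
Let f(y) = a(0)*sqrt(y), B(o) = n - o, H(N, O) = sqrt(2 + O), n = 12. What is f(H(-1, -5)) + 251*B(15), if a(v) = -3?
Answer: -753 - 3*3**(1/4)*sqrt(I) ≈ -755.79 - 2.7918*I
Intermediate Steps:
B(o) = 12 - o
f(y) = -3*sqrt(y)
f(H(-1, -5)) + 251*B(15) = -3*(2 - 5)**(1/4) + 251*(12 - 1*15) = -3*(-3)**(1/4) + 251*(12 - 15) = -3*3**(1/4)*sqrt(I) + 251*(-3) = -3*3**(1/4)*sqrt(I) - 753 = -753 - 3*3**(1/4)*sqrt(I)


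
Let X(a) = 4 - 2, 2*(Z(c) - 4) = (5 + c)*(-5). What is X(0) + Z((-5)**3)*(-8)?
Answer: -2430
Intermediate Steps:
Z(c) = -17/2 - 5*c/2 (Z(c) = 4 + ((5 + c)*(-5))/2 = 4 + (-25 - 5*c)/2 = 4 + (-25/2 - 5*c/2) = -17/2 - 5*c/2)
X(a) = 2
X(0) + Z((-5)**3)*(-8) = 2 + (-17/2 - 5/2*(-5)**3)*(-8) = 2 + (-17/2 - 5/2*(-125))*(-8) = 2 + (-17/2 + 625/2)*(-8) = 2 + 304*(-8) = 2 - 2432 = -2430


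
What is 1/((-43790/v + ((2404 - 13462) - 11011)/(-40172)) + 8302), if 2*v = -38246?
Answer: 768209156/6379853570479 ≈ 0.00012041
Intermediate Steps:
v = -19123 (v = (1/2)*(-38246) = -19123)
1/((-43790/v + ((2404 - 13462) - 11011)/(-40172)) + 8302) = 1/((-43790/(-19123) + ((2404 - 13462) - 11011)/(-40172)) + 8302) = 1/((-43790*(-1/19123) + (-11058 - 11011)*(-1/40172)) + 8302) = 1/((43790/19123 - 22069*(-1/40172)) + 8302) = 1/((43790/19123 + 22069/40172) + 8302) = 1/(2181157367/768209156 + 8302) = 1/(6379853570479/768209156) = 768209156/6379853570479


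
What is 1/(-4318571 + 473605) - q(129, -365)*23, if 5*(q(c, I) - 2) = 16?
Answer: -2299289673/19224830 ≈ -119.60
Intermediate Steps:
q(c, I) = 26/5 (q(c, I) = 2 + (⅕)*16 = 2 + 16/5 = 26/5)
1/(-4318571 + 473605) - q(129, -365)*23 = 1/(-4318571 + 473605) - 26*23/5 = 1/(-3844966) - 1*598/5 = -1/3844966 - 598/5 = -2299289673/19224830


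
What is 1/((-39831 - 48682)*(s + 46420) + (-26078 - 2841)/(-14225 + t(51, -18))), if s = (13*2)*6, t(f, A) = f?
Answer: -14174/58433469981993 ≈ -2.4257e-10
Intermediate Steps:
s = 156 (s = 26*6 = 156)
1/((-39831 - 48682)*(s + 46420) + (-26078 - 2841)/(-14225 + t(51, -18))) = 1/((-39831 - 48682)*(156 + 46420) + (-26078 - 2841)/(-14225 + 51)) = 1/(-88513*46576 - 28919/(-14174)) = 1/(-4122581488 - 28919*(-1/14174)) = 1/(-4122581488 + 28919/14174) = 1/(-58433469981993/14174) = -14174/58433469981993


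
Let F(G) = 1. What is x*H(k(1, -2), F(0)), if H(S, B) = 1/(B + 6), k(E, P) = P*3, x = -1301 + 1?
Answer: -1300/7 ≈ -185.71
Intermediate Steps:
x = -1300
k(E, P) = 3*P
H(S, B) = 1/(6 + B)
x*H(k(1, -2), F(0)) = -1300/(6 + 1) = -1300/7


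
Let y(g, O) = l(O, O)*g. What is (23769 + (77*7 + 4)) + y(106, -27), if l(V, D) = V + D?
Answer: 18588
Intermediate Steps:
l(V, D) = D + V
y(g, O) = 2*O*g (y(g, O) = (O + O)*g = (2*O)*g = 2*O*g)
(23769 + (77*7 + 4)) + y(106, -27) = (23769 + (77*7 + 4)) + 2*(-27)*106 = (23769 + (539 + 4)) - 5724 = (23769 + 543) - 5724 = 24312 - 5724 = 18588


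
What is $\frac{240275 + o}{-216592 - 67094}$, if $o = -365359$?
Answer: $\frac{62542}{141843} \approx 0.44092$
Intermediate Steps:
$\frac{240275 + o}{-216592 - 67094} = \frac{240275 - 365359}{-216592 - 67094} = - \frac{125084}{-283686} = \left(-125084\right) \left(- \frac{1}{283686}\right) = \frac{62542}{141843}$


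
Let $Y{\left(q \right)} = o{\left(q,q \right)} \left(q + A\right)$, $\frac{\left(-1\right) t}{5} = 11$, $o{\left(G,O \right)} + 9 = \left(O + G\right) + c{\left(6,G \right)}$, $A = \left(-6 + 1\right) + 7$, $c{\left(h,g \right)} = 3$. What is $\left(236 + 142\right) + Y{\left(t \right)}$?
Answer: $6526$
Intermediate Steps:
$A = 2$ ($A = -5 + 7 = 2$)
$o{\left(G,O \right)} = -6 + G + O$ ($o{\left(G,O \right)} = -9 + \left(\left(O + G\right) + 3\right) = -9 + \left(\left(G + O\right) + 3\right) = -9 + \left(3 + G + O\right) = -6 + G + O$)
$t = -55$ ($t = \left(-5\right) 11 = -55$)
$Y{\left(q \right)} = \left(-6 + 2 q\right) \left(2 + q\right)$ ($Y{\left(q \right)} = \left(-6 + q + q\right) \left(q + 2\right) = \left(-6 + 2 q\right) \left(2 + q\right)$)
$\left(236 + 142\right) + Y{\left(t \right)} = \left(236 + 142\right) + 2 \left(-3 - 55\right) \left(2 - 55\right) = 378 + 2 \left(-58\right) \left(-53\right) = 378 + 6148 = 6526$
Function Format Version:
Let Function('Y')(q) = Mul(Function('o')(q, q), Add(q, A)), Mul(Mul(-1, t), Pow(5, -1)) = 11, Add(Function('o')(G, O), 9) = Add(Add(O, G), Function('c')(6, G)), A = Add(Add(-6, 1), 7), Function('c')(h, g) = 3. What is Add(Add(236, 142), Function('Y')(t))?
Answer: 6526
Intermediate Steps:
A = 2 (A = Add(-5, 7) = 2)
Function('o')(G, O) = Add(-6, G, O) (Function('o')(G, O) = Add(-9, Add(Add(O, G), 3)) = Add(-9, Add(Add(G, O), 3)) = Add(-9, Add(3, G, O)) = Add(-6, G, O))
t = -55 (t = Mul(-5, 11) = -55)
Function('Y')(q) = Mul(Add(-6, Mul(2, q)), Add(2, q)) (Function('Y')(q) = Mul(Add(-6, q, q), Add(q, 2)) = Mul(Add(-6, Mul(2, q)), Add(2, q)))
Add(Add(236, 142), Function('Y')(t)) = Add(Add(236, 142), Mul(2, Add(-3, -55), Add(2, -55))) = Add(378, Mul(2, -58, -53)) = Add(378, 6148) = 6526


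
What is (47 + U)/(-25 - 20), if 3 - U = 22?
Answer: -28/45 ≈ -0.62222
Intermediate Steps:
U = -19 (U = 3 - 1*22 = 3 - 22 = -19)
(47 + U)/(-25 - 20) = (47 - 19)/(-25 - 20) = 28/(-45) = -1/45*28 = -28/45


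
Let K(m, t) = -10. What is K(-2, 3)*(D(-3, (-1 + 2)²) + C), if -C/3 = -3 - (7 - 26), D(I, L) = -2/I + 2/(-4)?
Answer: 1435/3 ≈ 478.33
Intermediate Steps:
D(I, L) = -½ - 2/I (D(I, L) = -2/I + 2*(-¼) = -2/I - ½ = -½ - 2/I)
C = -48 (C = -3*(-3 - (7 - 26)) = -3*(-3 - 1*(-19)) = -3*(-3 + 19) = -3*16 = -48)
K(-2, 3)*(D(-3, (-1 + 2)²) + C) = -10*((½)*(-4 - 1*(-3))/(-3) - 48) = -10*((½)*(-⅓)*(-4 + 3) - 48) = -10*((½)*(-⅓)*(-1) - 48) = -10*(⅙ - 48) = -10*(-287/6) = 1435/3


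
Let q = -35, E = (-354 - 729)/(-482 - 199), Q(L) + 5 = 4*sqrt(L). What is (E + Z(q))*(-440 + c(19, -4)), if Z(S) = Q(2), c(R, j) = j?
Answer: 343656/227 - 1776*sqrt(2) ≈ -997.74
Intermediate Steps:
Q(L) = -5 + 4*sqrt(L)
E = 361/227 (E = -1083/(-681) = -1083*(-1/681) = 361/227 ≈ 1.5903)
Z(S) = -5 + 4*sqrt(2)
(E + Z(q))*(-440 + c(19, -4)) = (361/227 + (-5 + 4*sqrt(2)))*(-440 - 4) = (-774/227 + 4*sqrt(2))*(-444) = 343656/227 - 1776*sqrt(2)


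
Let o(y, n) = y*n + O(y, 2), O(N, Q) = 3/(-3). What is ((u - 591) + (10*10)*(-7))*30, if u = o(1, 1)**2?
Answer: -38730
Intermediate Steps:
O(N, Q) = -1 (O(N, Q) = 3*(-1/3) = -1)
o(y, n) = -1 + n*y (o(y, n) = y*n - 1 = n*y - 1 = -1 + n*y)
u = 0 (u = (-1 + 1*1)**2 = (-1 + 1)**2 = 0**2 = 0)
((u - 591) + (10*10)*(-7))*30 = ((0 - 591) + (10*10)*(-7))*30 = (-591 + 100*(-7))*30 = (-591 - 700)*30 = -1291*30 = -38730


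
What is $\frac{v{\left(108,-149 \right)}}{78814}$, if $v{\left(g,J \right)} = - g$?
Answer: $- \frac{54}{39407} \approx -0.0013703$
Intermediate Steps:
$\frac{v{\left(108,-149 \right)}}{78814} = \frac{\left(-1\right) 108}{78814} = \left(-108\right) \frac{1}{78814} = - \frac{54}{39407}$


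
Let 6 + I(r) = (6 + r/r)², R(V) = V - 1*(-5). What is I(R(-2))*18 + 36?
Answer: 810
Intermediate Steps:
R(V) = 5 + V (R(V) = V + 5 = 5 + V)
I(r) = 43 (I(r) = -6 + (6 + r/r)² = -6 + (6 + 1)² = -6 + 7² = -6 + 49 = 43)
I(R(-2))*18 + 36 = 43*18 + 36 = 774 + 36 = 810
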